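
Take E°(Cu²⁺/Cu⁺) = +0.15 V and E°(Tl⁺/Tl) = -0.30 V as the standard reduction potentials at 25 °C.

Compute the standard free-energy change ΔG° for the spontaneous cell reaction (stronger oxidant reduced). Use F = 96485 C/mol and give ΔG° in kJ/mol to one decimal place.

Cu²⁺/Cu⁺ (E° = +0.15 V) is the cathode; Tl⁺/Tl (E° = -0.30 V) is the anode, so E°cell = +0.45 V.
Balancing electrons gives n = 1 (lcm of 1 and 1).
ΔG° = −nFE° = −(1)(96485)(+0.45) = -43,418 J = -43.4 kJ/mol.

-43.4 kJ/mol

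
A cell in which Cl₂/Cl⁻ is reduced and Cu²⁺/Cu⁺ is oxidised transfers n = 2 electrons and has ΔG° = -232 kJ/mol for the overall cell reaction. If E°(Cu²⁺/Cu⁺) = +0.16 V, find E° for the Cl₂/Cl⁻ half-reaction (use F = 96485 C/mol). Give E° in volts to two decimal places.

E°cell = −ΔG°/(nF) = −(-232×10³)/((2)(96485)) = +1.202 V.
Since Cl₂/Cl⁻ is the cathode and Cu²⁺/Cu⁺ the anode, E°cell = E°(Cl₂/Cl⁻) − E°(Cu²⁺/Cu⁺).
So E°(Cl₂/Cl⁻) = E°cell + E°(Cu²⁺/Cu⁺) = +1.202 + (+0.16) = +1.36 V.

+1.36 V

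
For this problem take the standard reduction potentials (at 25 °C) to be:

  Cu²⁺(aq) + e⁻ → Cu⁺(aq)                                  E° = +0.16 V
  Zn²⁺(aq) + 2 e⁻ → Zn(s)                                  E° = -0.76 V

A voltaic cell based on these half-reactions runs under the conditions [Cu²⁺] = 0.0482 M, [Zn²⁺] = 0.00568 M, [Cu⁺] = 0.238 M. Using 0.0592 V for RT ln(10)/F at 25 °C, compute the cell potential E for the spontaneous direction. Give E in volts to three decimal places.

Cu²⁺/Cu⁺ is the cathode (higher E°), Zn²⁺/Zn the anode: E°cell = +0.16 − (-0.76) = +0.92 V, n = 2.
Overall: 2 Cu²⁺(aq) + Zn(s) → 2 Cu⁺(aq) + Zn²⁺(aq)
Q = [Cu⁺]^2·[Zn²⁺] / ([Cu²⁺]^2); log Q = -0.859.
E = E° − (0.0592/n) log Q = +0.92 − (0.0592/2)(-0.859) = +0.945 V.

+0.945 V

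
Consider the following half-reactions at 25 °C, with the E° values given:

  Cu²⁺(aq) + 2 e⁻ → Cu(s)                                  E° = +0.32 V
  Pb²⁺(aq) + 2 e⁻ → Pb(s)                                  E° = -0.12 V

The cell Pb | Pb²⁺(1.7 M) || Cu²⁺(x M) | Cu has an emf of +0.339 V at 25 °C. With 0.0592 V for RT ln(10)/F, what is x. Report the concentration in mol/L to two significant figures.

Cu²⁺/Cu is the cathode, Pb²⁺/Pb the anode: E°cell = +0.44 V, n = 2.
Overall reaction: Cu²⁺(aq) + Pb(s) → Cu(s) + Pb²⁺(aq); Q = [Pb²⁺]^1/[Cu²⁺]^1.
From E = E° − (0.0592/n) log Q: log Q = (E° − E)·n/0.0592 = (+0.44 − (+0.339))·2/0.0592 = 3.4122.
So 1·log[Cu²⁺] = 1·log(1.7) − log Q = 0.2304 − (3.4122) = -3.1818; [Cu²⁺] = 10^(-3.1818) ≈ 0.00066 M.

0.00066 M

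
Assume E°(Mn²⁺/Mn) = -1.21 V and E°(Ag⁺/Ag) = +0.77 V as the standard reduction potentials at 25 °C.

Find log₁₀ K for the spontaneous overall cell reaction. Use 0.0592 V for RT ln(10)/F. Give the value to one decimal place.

66.9

Cathode: Ag⁺/Ag; anode: Mn²⁺/Mn. E°cell = +1.98 V, n = 2.
log K = nE°cell / 0.0592 = (2)(+1.98) / 0.0592 = 66.9.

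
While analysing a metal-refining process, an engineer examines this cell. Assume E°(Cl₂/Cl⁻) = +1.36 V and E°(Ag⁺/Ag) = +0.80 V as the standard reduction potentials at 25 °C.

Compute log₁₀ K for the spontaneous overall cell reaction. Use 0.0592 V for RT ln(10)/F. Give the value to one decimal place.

Cathode: Cl₂/Cl⁻; anode: Ag⁺/Ag. E°cell = +0.56 V, n = 2.
log K = nE°cell / 0.0592 = (2)(+0.56) / 0.0592 = 18.9.

18.9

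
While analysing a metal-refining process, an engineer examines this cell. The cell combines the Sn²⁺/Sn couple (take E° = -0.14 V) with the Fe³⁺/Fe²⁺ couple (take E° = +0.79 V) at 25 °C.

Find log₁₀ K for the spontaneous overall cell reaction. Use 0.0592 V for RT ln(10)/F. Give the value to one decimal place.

Cathode: Fe³⁺/Fe²⁺; anode: Sn²⁺/Sn. E°cell = +0.93 V, n = 2.
log K = nE°cell / 0.0592 = (2)(+0.93) / 0.0592 = 31.4.

31.4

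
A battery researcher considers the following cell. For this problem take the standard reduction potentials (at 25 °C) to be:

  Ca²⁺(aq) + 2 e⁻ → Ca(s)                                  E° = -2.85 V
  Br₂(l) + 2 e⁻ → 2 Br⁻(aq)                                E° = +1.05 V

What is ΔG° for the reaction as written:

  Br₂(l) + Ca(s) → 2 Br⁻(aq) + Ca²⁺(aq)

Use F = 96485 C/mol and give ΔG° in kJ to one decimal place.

-752.6 kJ

As written, Br₂/Br⁻ is reduced (cathode) and Ca²⁺/Ca is oxidised (anode), so E°cell = (+1.05) − (-2.85) = +3.90 V.
Balancing electrons gives n = 2.
ΔG° = −nFE° = −(2)(96485)(+3.90) = -752,583 J = -752.6 kJ.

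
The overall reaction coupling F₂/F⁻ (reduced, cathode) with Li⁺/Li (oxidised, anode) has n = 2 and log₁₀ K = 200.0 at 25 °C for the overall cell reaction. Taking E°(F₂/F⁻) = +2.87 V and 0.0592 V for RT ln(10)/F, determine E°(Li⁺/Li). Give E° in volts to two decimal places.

E°cell = (0.0592/n)·log K = (0.0592/2)(200.0) = +5.920 V.
Since F₂/F⁻ is the cathode and Li⁺/Li the anode, E°cell = E°(F₂/F⁻) − E°(Li⁺/Li).
So E°(Li⁺/Li) = E°(F₂/F⁻) − E°cell = (+2.87) − (+5.920) = -3.05 V.

-3.05 V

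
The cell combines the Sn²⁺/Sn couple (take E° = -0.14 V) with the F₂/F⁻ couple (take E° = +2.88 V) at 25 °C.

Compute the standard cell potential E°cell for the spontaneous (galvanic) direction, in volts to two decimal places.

+3.02 V

The F₂/F⁻ couple has the higher reduction potential, so it is the cathode; Sn²⁺/Sn is oxidised at the anode.
E°cell = E°(cathode) − E°(anode) = (+2.88) − (-0.14) = +3.02 V.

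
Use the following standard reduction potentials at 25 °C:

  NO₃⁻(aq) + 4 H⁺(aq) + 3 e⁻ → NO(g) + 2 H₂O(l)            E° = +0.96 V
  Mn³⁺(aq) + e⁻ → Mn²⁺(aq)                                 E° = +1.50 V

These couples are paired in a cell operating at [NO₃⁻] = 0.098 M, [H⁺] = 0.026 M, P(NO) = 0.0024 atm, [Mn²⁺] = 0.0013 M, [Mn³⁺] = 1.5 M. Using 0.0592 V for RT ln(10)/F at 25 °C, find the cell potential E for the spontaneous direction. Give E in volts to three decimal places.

Mn³⁺/Mn²⁺ is the cathode (higher E°), NO₃⁻/NO the anode: E°cell = +1.50 − (+0.96) = +0.54 V, n = 3.
Overall: 3 Mn³⁺(aq) + NO(g) + 2 H₂O(l) → 3 Mn²⁺(aq) + NO₃⁻(aq) + 4 H⁺(aq)
Q = [Mn²⁺]^3·[NO₃⁻]·[H⁺]^4 / ([Mn³⁺]^3·P(NO)); log Q = -13.916.
E = E° − (0.0592/n) log Q = +0.54 − (0.0592/3)(-13.916) = +0.815 V.

+0.815 V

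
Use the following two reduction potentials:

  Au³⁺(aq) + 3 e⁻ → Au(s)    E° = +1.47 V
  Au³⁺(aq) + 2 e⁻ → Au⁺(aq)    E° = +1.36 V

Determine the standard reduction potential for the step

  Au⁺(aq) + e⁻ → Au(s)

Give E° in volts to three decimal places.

Sequential free energies add, so n₃E°₃ = n₁E°₁ + n₂E°₂.
With n₃ = 3, and the known step contributing 2×(+1.36) V, the unknown satisfies 1·E° = 3×(+1.47) − 2×(+1.36) = +1.690.
E° = +1.690 / 1 = +1.690 V.

+1.690 V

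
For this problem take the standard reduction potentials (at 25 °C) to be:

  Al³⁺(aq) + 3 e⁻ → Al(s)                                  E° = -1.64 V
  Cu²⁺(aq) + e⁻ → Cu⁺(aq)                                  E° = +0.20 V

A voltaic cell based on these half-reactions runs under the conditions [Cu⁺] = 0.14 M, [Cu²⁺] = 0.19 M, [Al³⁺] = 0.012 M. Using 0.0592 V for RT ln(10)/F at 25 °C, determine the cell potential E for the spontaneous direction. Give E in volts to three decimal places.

+1.886 V

Cu²⁺/Cu⁺ is the cathode (higher E°), Al³⁺/Al the anode: E°cell = +0.20 − (-1.64) = +1.84 V, n = 3.
Overall: 3 Cu²⁺(aq) + Al(s) → 3 Cu⁺(aq) + Al³⁺(aq)
Q = [Cu⁺]^3·[Al³⁺] / ([Cu²⁺]^3); log Q = -2.319.
E = E° − (0.0592/n) log Q = +1.84 − (0.0592/3)(-2.319) = +1.886 V.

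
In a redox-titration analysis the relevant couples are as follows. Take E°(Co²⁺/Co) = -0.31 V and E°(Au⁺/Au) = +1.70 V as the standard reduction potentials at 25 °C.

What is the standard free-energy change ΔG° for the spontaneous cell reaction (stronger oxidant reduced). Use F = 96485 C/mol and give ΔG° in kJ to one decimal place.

Au⁺/Au (E° = +1.70 V) is the cathode; Co²⁺/Co (E° = -0.31 V) is the anode, so E°cell = +2.01 V.
Balancing electrons gives n = 2 (lcm of 1 and 2).
ΔG° = −nFE° = −(2)(96485)(+2.01) = -387,870 J = -387.9 kJ.

-387.9 kJ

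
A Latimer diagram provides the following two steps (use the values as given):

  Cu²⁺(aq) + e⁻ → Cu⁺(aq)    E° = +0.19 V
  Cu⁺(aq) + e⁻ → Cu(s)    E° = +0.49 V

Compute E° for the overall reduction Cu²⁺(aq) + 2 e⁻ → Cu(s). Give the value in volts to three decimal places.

Standard free energies of sequential steps add: ΔG°₃ = ΔG°₁ + ΔG°₂, so n₃E°₃ = n₁E°₁ + n₂E°₂.
E°₃ = (1×+0.19 + 1×+0.49) / 2 = (+0.680) / 2 = +0.340 V.

+0.340 V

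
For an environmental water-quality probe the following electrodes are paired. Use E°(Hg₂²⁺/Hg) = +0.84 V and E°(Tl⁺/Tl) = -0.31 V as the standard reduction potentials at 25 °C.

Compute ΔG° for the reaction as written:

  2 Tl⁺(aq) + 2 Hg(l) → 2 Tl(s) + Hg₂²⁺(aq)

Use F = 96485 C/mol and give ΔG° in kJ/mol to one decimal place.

+221.9 kJ/mol

As written, Tl⁺/Tl is reduced (cathode) and Hg₂²⁺/Hg is oxidised (anode), so E°cell = (-0.31) − (+0.84) = -1.15 V.
Balancing electrons gives n = 2.
ΔG° = −nFE° = −(2)(96485)(-1.15) = 221,915 J = +221.9 kJ/mol.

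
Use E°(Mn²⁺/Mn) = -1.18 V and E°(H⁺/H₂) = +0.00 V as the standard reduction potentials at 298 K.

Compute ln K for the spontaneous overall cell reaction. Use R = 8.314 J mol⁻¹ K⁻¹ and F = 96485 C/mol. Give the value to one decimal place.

Cathode: H⁺/H₂; anode: Mn²⁺/Mn. E°cell = (+0.00) − (-1.18) = +1.18 V, with n = 2.
ΔG° = −nFE° = −RT ln K, so ln K = nFE°/(RT) = (2)(96485)(+1.18) / ((8.314)(298)) = 91.906.

91.9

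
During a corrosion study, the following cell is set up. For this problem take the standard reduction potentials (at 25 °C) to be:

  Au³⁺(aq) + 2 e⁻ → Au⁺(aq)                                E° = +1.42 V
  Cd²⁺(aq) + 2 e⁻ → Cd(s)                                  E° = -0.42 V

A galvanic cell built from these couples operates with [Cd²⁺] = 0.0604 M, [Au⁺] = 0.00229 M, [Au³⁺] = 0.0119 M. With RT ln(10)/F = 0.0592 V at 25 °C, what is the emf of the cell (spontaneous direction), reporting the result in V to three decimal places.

+1.897 V

Au³⁺/Au⁺ is the cathode (higher E°), Cd²⁺/Cd the anode: E°cell = +1.42 − (-0.42) = +1.84 V, n = 2.
Overall: Au³⁺(aq) + Cd(s) → Au⁺(aq) + Cd²⁺(aq)
Q = [Au⁺]·[Cd²⁺] / ([Au³⁺]); log Q = -1.935.
E = E° − (0.0592/n) log Q = +1.84 − (0.0592/2)(-1.935) = +1.897 V.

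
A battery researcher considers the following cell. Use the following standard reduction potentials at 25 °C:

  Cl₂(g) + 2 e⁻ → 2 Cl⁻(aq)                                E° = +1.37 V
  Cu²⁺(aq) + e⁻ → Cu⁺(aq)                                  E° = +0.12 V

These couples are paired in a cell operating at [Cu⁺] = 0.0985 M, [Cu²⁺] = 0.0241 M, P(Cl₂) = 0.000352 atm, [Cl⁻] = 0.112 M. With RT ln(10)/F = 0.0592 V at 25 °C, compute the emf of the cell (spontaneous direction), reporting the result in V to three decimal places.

+1.240 V

Cl₂/Cl⁻ is the cathode (higher E°), Cu²⁺/Cu⁺ the anode: E°cell = +1.37 − (+0.12) = +1.25 V, n = 2.
Overall: Cl₂(g) + 2 Cu⁺(aq) → 2 Cl⁻(aq) + 2 Cu²⁺(aq)
Q = [Cl⁻]^2·[Cu²⁺]^2 / (P(Cl₂)·[Cu⁺]^2); log Q = 0.329.
E = E° − (0.0592/n) log Q = +1.25 − (0.0592/2)(0.329) = +1.240 V.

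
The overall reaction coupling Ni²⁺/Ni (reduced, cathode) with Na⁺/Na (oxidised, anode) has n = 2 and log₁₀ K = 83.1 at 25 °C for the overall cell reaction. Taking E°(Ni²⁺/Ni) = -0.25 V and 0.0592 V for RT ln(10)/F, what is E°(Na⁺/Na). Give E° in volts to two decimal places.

-2.71 V

E°cell = (0.0592/n)·log K = (0.0592/2)(83.1) = +2.460 V.
Since Ni²⁺/Ni is the cathode and Na⁺/Na the anode, E°cell = E°(Ni²⁺/Ni) − E°(Na⁺/Na).
So E°(Na⁺/Na) = E°(Ni²⁺/Ni) − E°cell = (-0.25) − (+2.460) = -2.71 V.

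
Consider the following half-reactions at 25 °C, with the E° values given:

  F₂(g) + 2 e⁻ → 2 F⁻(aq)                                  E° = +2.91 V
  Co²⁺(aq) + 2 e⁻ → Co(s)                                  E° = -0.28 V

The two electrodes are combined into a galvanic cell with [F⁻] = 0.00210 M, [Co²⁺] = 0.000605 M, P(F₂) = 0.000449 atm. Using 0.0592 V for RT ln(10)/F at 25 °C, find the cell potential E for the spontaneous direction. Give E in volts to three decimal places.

+3.345 V

F₂/F⁻ is the cathode (higher E°), Co²⁺/Co the anode: E°cell = +2.91 − (-0.28) = +3.19 V, n = 2.
Overall: F₂(g) + Co(s) → 2 F⁻(aq) + Co²⁺(aq)
Q = [F⁻]^2·[Co²⁺] / (P(F₂)); log Q = -5.226.
E = E° − (0.0592/n) log Q = +3.19 − (0.0592/2)(-5.226) = +3.345 V.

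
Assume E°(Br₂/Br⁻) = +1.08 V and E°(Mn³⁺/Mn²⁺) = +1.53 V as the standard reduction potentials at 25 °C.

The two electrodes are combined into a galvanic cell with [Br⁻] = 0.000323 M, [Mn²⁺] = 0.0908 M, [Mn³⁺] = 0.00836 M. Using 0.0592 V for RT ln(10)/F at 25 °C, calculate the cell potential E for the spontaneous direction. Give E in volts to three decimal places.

+0.182 V

Mn³⁺/Mn²⁺ is the cathode (higher E°), Br₂/Br⁻ the anode: E°cell = +1.53 − (+1.08) = +0.45 V, n = 2.
Overall: 2 Mn³⁺(aq) + 2 Br⁻(aq) → 2 Mn²⁺(aq) + Br₂(l)
Q = [Mn²⁺]^2 / ([Mn³⁺]^2·[Br⁻]^2); log Q = 9.053.
E = E° − (0.0592/n) log Q = +0.45 − (0.0592/2)(9.053) = +0.182 V.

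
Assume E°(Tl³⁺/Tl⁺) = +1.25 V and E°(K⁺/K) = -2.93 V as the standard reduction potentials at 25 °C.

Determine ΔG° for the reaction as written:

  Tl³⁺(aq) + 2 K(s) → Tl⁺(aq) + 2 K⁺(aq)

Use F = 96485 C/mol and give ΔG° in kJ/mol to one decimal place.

-806.6 kJ/mol

As written, Tl³⁺/Tl⁺ is reduced (cathode) and K⁺/K is oxidised (anode), so E°cell = (+1.25) − (-2.93) = +4.18 V.
Balancing electrons gives n = 2.
ΔG° = −nFE° = −(2)(96485)(+4.18) = -806,615 J = -806.6 kJ/mol.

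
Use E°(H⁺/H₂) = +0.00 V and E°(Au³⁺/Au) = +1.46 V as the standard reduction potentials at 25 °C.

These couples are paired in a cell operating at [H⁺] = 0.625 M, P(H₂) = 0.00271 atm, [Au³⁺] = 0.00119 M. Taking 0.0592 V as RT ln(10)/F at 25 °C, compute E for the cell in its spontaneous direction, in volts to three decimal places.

Au³⁺/Au is the cathode (higher E°), H⁺/H₂ the anode: E°cell = +1.46 − (+0.00) = +1.46 V, n = 6.
Overall: 2 Au³⁺(aq) + 3 H₂(g) → 2 Au(s) + 6 H⁺(aq)
Q = [H⁺]^6 / ([Au³⁺]^2·P(H₂)^3); log Q = 12.325.
E = E° − (0.0592/n) log Q = +1.46 − (0.0592/6)(12.325) = +1.338 V.

+1.338 V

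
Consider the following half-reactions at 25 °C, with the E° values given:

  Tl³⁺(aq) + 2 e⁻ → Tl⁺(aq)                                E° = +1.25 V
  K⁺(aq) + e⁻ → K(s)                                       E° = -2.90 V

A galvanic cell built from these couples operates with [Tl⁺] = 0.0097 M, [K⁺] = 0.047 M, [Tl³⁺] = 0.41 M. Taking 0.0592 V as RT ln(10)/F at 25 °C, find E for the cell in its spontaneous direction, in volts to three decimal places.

Tl³⁺/Tl⁺ is the cathode (higher E°), K⁺/K the anode: E°cell = +1.25 − (-2.90) = +4.15 V, n = 2.
Overall: Tl³⁺(aq) + 2 K(s) → Tl⁺(aq) + 2 K⁺(aq)
Q = [Tl⁺]·[K⁺]^2 / ([Tl³⁺]); log Q = -4.282.
E = E° − (0.0592/n) log Q = +4.15 − (0.0592/2)(-4.282) = +4.277 V.

+4.277 V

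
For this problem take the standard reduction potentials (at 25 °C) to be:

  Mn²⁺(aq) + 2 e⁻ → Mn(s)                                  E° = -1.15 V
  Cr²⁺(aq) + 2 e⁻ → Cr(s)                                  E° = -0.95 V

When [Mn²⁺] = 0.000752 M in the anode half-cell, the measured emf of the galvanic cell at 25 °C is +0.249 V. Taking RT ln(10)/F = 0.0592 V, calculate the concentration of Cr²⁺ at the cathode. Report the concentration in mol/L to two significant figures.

Cr²⁺/Cr is the cathode, Mn²⁺/Mn the anode: E°cell = +0.20 V, n = 2.
Overall reaction: Cr²⁺(aq) + Mn(s) → Cr(s) + Mn²⁺(aq); Q = [Mn²⁺]^1/[Cr²⁺]^1.
From E = E° − (0.0592/n) log Q: log Q = (E° − E)·n/0.0592 = (+0.20 − (+0.249))·2/0.0592 = -1.6554.
So 1·log[Cr²⁺] = 1·log(0.000752) − log Q = -3.1238 − (-1.6554) = -1.4684; [Cr²⁺] = 10^(-1.4684) ≈ 0.034 M.

0.034 M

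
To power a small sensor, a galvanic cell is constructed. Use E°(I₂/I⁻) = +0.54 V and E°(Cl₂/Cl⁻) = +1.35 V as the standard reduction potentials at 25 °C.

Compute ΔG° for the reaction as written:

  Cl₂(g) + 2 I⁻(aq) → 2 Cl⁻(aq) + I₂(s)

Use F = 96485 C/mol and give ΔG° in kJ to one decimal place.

-156.3 kJ

As written, Cl₂/Cl⁻ is reduced (cathode) and I₂/I⁻ is oxidised (anode), so E°cell = (+1.35) − (+0.54) = +0.81 V.
Balancing electrons gives n = 2.
ΔG° = −nFE° = −(2)(96485)(+0.81) = -156,306 J = -156.3 kJ.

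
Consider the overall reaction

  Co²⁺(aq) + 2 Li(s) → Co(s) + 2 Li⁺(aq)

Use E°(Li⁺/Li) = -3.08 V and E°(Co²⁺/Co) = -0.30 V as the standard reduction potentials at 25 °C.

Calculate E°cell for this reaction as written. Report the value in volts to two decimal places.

+2.78 V

The Co²⁺/Co couple has the higher reduction potential, so it is the cathode; Li⁺/Li is oxidised at the anode.
E°cell = E°(cathode) − E°(anode) = (-0.30) − (-3.08) = +2.78 V.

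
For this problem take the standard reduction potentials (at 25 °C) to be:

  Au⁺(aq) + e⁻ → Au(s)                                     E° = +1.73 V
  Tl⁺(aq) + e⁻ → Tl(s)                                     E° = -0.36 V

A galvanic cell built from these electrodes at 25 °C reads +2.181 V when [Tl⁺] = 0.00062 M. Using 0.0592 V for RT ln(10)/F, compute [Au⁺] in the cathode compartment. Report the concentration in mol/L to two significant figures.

0.021 M

Au⁺/Au is the cathode, Tl⁺/Tl the anode: E°cell = +2.09 V, n = 1.
Overall reaction: Au⁺(aq) + Tl(s) → Au(s) + Tl⁺(aq); Q = [Tl⁺]^1/[Au⁺]^1.
From E = E° − (0.0592/n) log Q: log Q = (E° − E)·n/0.0592 = (+2.09 − (+2.181))·1/0.0592 = -1.5372.
So 1·log[Au⁺] = 1·log(0.00062) − log Q = -3.2076 − (-1.5372) = -1.6704; [Au⁺] = 10^(-1.6704) ≈ 0.021 M.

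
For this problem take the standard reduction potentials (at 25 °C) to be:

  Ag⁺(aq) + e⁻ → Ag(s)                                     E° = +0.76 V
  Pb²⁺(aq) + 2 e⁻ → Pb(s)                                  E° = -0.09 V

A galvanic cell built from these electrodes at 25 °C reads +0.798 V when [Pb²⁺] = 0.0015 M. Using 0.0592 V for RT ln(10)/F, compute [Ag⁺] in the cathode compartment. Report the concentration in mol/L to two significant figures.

0.0051 M

Ag⁺/Ag is the cathode, Pb²⁺/Pb the anode: E°cell = +0.85 V, n = 2.
Overall reaction: 2 Ag⁺(aq) + Pb(s) → 2 Ag(s) + Pb²⁺(aq); Q = [Pb²⁺]^1/[Ag⁺]^2.
From E = E° − (0.0592/n) log Q: log Q = (E° − E)·n/0.0592 = (+0.85 − (+0.798))·2/0.0592 = 1.7568.
So 2·log[Ag⁺] = 1·log(0.0015) − log Q = -2.8239 − (1.7568) = -4.5807; log[Ag⁺] = -4.5807 / 2 = -2.2904; [Ag⁺] = 10^(-2.2904) ≈ 0.0051 M.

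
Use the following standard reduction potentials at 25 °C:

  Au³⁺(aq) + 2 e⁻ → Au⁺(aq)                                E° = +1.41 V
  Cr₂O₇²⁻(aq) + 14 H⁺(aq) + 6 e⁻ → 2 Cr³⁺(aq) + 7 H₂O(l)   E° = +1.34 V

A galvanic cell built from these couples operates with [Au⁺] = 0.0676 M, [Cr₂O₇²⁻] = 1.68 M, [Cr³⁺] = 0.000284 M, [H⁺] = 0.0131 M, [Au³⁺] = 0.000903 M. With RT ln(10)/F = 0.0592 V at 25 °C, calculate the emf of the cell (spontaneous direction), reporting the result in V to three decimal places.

Au³⁺/Au⁺ is the cathode (higher E°), Cr₂O₇²⁻/Cr³⁺ the anode: E°cell = +1.41 − (+1.34) = +0.07 V, n = 6.
Overall: 3 Au³⁺(aq) + 2 Cr³⁺(aq) + 7 H₂O(l) → 3 Au⁺(aq) + Cr₂O₇²⁻(aq) + 14 H⁺(aq)
Q = [Au⁺]^3·[Cr₂O₇²⁻]·[H⁺]^14 / ([Au³⁺]^3·[Cr³⁺]^2); log Q = -13.417.
E = E° − (0.0592/n) log Q = +0.07 − (0.0592/6)(-13.417) = +0.202 V.

+0.202 V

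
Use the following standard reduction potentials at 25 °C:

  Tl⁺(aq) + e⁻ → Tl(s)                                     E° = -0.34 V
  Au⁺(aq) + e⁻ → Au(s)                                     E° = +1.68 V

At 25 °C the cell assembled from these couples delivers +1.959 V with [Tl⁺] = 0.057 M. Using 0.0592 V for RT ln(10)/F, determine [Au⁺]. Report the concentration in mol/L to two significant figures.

0.0053 M

Au⁺/Au is the cathode, Tl⁺/Tl the anode: E°cell = +2.02 V, n = 1.
Overall reaction: Au⁺(aq) + Tl(s) → Au(s) + Tl⁺(aq); Q = [Tl⁺]^1/[Au⁺]^1.
From E = E° − (0.0592/n) log Q: log Q = (E° − E)·n/0.0592 = (+2.02 − (+1.959))·1/0.0592 = 1.0304.
So 1·log[Au⁺] = 1·log(0.057) − log Q = -1.2441 − (1.0304) = -2.2745; [Au⁺] = 10^(-2.2745) ≈ 0.0053 M.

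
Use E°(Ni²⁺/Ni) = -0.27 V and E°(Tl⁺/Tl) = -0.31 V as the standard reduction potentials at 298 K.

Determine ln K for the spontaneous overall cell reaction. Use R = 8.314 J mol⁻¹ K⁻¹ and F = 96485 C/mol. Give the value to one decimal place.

Cathode: Ni²⁺/Ni; anode: Tl⁺/Tl. E°cell = (-0.27) − (-0.31) = +0.04 V, with n = 2.
ΔG° = −nFE° = −RT ln K, so ln K = nFE°/(RT) = (2)(96485)(+0.04) / ((8.314)(298)) = 3.115.

3.1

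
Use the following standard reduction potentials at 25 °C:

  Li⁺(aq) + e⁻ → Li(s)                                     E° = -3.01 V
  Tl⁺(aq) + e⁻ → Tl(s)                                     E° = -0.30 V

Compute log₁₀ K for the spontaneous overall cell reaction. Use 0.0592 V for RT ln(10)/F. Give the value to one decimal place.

45.8

Cathode: Tl⁺/Tl; anode: Li⁺/Li. E°cell = +2.71 V, n = 1.
log K = nE°cell / 0.0592 = (1)(+2.71) / 0.0592 = 45.8.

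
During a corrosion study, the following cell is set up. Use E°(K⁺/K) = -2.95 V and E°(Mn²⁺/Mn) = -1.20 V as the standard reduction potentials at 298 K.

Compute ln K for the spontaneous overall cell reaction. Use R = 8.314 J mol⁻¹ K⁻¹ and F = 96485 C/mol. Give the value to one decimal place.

Cathode: Mn²⁺/Mn; anode: K⁺/K. E°cell = (-1.20) − (-2.95) = +1.75 V, with n = 2.
ΔG° = −nFE° = −RT ln K, so ln K = nFE°/(RT) = (2)(96485)(+1.75) / ((8.314)(298)) = 136.302.

136.3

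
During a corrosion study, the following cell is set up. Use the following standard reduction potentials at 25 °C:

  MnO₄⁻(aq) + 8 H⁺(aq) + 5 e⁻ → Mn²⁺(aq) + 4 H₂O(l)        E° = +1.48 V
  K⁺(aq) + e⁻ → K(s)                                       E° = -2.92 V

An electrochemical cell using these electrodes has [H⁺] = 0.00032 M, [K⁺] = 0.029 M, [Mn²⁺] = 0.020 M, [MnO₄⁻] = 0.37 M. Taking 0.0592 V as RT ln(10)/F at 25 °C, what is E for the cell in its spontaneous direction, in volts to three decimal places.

MnO₄⁻/Mn²⁺ is the cathode (higher E°), K⁺/K the anode: E°cell = +1.48 − (-2.92) = +4.40 V, n = 5.
Overall: MnO₄⁻(aq) + 8 H⁺(aq) + 5 K(s) → Mn²⁺(aq) + 4 H₂O(l) + 5 K⁺(aq)
Q = [Mn²⁺]·[K⁺]^5 / ([MnO₄⁻]·[H⁺]^8); log Q = 19.004.
E = E° − (0.0592/n) log Q = +4.40 − (0.0592/5)(19.004) = +4.175 V.

+4.175 V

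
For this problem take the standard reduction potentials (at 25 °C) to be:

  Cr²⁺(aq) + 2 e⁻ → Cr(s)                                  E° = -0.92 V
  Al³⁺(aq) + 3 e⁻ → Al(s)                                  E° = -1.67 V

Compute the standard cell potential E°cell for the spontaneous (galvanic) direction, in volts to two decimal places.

The Cr²⁺/Cr couple has the higher reduction potential, so it is the cathode; Al³⁺/Al is oxidised at the anode.
E°cell = E°(cathode) − E°(anode) = (-0.92) − (-1.67) = +0.75 V.

+0.75 V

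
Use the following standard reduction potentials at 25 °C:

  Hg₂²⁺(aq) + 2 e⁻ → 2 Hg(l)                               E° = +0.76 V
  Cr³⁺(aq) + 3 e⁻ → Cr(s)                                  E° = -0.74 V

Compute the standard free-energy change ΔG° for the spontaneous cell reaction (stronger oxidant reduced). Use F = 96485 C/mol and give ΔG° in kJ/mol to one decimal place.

Hg₂²⁺/Hg (E° = +0.76 V) is the cathode; Cr³⁺/Cr (E° = -0.74 V) is the anode, so E°cell = +1.50 V.
Balancing electrons gives n = 6 (lcm of 2 and 3).
ΔG° = −nFE° = −(6)(96485)(+1.50) = -868,365 J = -868.4 kJ/mol.

-868.4 kJ/mol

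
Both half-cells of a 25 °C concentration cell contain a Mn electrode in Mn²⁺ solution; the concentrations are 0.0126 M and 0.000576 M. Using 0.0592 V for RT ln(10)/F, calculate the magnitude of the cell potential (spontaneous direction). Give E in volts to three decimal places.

For a concentration cell E°cell = 0. The 0.0126 M side is the cathode (reduction is favoured where [Mn²⁺] is higher).
With n = 2, E = −(0.0592/2) log([Mn²⁺]ₐₙ/[Mn²⁺]꜀ₐₜ) = −(0.0592/2) log(0.000576/0.0126) = −(0.0592/2)(-1.340) = +0.040 V.

+0.040 V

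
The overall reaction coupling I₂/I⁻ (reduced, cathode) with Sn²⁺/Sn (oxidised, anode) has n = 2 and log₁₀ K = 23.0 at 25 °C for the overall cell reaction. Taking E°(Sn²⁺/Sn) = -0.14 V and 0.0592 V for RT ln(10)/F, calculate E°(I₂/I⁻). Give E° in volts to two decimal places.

+0.54 V

E°cell = (0.0592/n)·log K = (0.0592/2)(23.0) = +0.681 V.
Since I₂/I⁻ is the cathode and Sn²⁺/Sn the anode, E°cell = E°(I₂/I⁻) − E°(Sn²⁺/Sn).
So E°(I₂/I⁻) = E°cell + E°(Sn²⁺/Sn) = +0.681 + (-0.14) = +0.54 V.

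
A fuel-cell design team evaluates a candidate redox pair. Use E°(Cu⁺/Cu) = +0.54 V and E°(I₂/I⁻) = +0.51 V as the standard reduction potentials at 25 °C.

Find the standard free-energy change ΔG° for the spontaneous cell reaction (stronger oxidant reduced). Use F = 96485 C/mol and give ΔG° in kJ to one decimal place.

-5.8 kJ

Cu⁺/Cu (E° = +0.54 V) is the cathode; I₂/I⁻ (E° = +0.51 V) is the anode, so E°cell = +0.03 V.
Balancing electrons gives n = 2 (lcm of 1 and 2).
ΔG° = −nFE° = −(2)(96485)(+0.03) = -5,789 J = -5.8 kJ.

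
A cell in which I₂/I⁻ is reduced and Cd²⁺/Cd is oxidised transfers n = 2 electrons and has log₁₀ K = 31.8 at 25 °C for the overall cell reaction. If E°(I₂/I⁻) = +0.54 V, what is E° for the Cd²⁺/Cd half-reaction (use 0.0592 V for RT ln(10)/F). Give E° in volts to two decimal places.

-0.40 V

E°cell = (0.0592/n)·log K = (0.0592/2)(31.8) = +0.941 V.
Since I₂/I⁻ is the cathode and Cd²⁺/Cd the anode, E°cell = E°(I₂/I⁻) − E°(Cd²⁺/Cd).
So E°(Cd²⁺/Cd) = E°(I₂/I⁻) − E°cell = (+0.54) − (+0.941) = -0.40 V.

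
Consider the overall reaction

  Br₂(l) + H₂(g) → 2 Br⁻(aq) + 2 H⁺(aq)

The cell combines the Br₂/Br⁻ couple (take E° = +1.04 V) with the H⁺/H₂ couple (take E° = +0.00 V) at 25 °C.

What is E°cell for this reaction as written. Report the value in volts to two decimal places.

+1.04 V

The Br₂/Br⁻ couple has the higher reduction potential, so it is the cathode; H⁺/H₂ is oxidised at the anode.
E°cell = E°(cathode) − E°(anode) = (+1.04) − (+0.00) = +1.04 V.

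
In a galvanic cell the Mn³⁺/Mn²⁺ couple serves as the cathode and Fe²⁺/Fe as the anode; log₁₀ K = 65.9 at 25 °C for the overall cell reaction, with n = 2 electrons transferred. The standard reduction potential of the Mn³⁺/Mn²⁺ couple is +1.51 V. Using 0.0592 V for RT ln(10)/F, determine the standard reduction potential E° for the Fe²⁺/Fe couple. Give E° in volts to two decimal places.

E°cell = (0.0592/n)·log K = (0.0592/2)(65.9) = +1.951 V.
Since Mn³⁺/Mn²⁺ is the cathode and Fe²⁺/Fe the anode, E°cell = E°(Mn³⁺/Mn²⁺) − E°(Fe²⁺/Fe).
So E°(Fe²⁺/Fe) = E°(Mn³⁺/Mn²⁺) − E°cell = (+1.51) − (+1.951) = -0.44 V.

-0.44 V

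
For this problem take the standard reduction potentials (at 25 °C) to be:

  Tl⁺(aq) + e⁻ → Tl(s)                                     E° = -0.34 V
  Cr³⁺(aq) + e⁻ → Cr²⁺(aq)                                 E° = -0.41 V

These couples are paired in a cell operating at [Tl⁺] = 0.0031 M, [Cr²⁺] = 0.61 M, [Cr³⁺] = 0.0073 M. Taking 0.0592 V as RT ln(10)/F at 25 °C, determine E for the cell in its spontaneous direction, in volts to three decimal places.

+0.035 V

Tl⁺/Tl is the cathode (higher E°), Cr³⁺/Cr²⁺ the anode: E°cell = -0.34 − (-0.41) = +0.07 V, n = 1.
Overall: Tl⁺(aq) + Cr²⁺(aq) → Tl(s) + Cr³⁺(aq)
Q = [Cr³⁺] / ([Tl⁺]·[Cr²⁺]); log Q = 0.587.
E = E° − (0.0592/n) log Q = +0.07 − (0.0592/1)(0.587) = +0.035 V.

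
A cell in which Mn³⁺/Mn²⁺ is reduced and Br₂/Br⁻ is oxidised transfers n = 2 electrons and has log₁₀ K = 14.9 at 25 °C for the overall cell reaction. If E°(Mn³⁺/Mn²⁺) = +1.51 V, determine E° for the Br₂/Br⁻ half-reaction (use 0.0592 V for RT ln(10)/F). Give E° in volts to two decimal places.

E°cell = (0.0592/n)·log K = (0.0592/2)(14.9) = +0.441 V.
Since Mn³⁺/Mn²⁺ is the cathode and Br₂/Br⁻ the anode, E°cell = E°(Mn³⁺/Mn²⁺) − E°(Br₂/Br⁻).
So E°(Br₂/Br⁻) = E°(Mn³⁺/Mn²⁺) − E°cell = (+1.51) − (+0.441) = +1.07 V.

+1.07 V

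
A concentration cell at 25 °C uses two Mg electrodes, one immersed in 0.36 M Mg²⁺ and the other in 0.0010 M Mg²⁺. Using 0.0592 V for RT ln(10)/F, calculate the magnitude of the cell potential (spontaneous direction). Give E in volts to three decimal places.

For a concentration cell E°cell = 0. The 0.36 M side is the cathode (reduction is favoured where [Mg²⁺] is higher).
With n = 2, E = −(0.0592/2) log([Mg²⁺]ₐₙ/[Mg²⁺]꜀ₐₜ) = −(0.0592/2) log(0.001/0.36) = −(0.0592/2)(-2.556) = +0.076 V.

+0.076 V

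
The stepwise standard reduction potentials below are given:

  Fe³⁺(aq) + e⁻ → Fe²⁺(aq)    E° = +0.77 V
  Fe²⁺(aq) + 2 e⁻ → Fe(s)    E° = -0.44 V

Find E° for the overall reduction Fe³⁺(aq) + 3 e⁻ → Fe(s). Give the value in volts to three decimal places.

-0.037 V

Adding the free-energy changes (−nFE°) of the two steps gives −n₃FE°₃ = −n₁FE°₁ − n₂FE°₂.
E°₃ = (1×+0.77 + 2×-0.44) / 3 = (-0.110) / 3 = -0.037 V.
Simply averaging or adding the two E° values would be wrong; the electron-weighted sum is required.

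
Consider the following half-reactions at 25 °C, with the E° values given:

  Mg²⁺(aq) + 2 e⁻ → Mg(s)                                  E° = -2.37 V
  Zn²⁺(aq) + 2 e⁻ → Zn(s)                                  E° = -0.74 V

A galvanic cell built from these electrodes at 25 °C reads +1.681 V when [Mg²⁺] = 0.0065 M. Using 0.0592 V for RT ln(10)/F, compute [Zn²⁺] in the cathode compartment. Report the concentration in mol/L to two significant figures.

0.34 M

Zn²⁺/Zn is the cathode, Mg²⁺/Mg the anode: E°cell = +1.63 V, n = 2.
Overall reaction: Zn²⁺(aq) + Mg(s) → Zn(s) + Mg²⁺(aq); Q = [Mg²⁺]^1/[Zn²⁺]^1.
From E = E° − (0.0592/n) log Q: log Q = (E° − E)·n/0.0592 = (+1.63 − (+1.681))·2/0.0592 = -1.7230.
So 1·log[Zn²⁺] = 1·log(0.0065) − log Q = -2.1871 − (-1.7230) = -0.4641; [Zn²⁺] = 10^(-0.4641) ≈ 0.34 M.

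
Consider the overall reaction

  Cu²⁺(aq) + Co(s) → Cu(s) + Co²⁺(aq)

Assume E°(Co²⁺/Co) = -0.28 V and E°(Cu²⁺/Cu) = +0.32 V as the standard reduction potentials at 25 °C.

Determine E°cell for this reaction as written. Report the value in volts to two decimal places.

+0.60 V

The Cu²⁺/Cu couple has the higher reduction potential, so it is the cathode; Co²⁺/Co is oxidised at the anode.
E°cell = E°(cathode) − E°(anode) = (+0.32) − (-0.28) = +0.60 V.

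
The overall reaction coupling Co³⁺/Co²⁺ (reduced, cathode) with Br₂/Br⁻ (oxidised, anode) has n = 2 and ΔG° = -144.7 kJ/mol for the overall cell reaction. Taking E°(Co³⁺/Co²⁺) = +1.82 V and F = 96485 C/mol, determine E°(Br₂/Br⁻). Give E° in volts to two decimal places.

E°cell = −ΔG°/(nF) = −(-144.7×10³)/((2)(96485)) = +0.750 V.
Since Co³⁺/Co²⁺ is the cathode and Br₂/Br⁻ the anode, E°cell = E°(Co³⁺/Co²⁺) − E°(Br₂/Br⁻).
So E°(Br₂/Br⁻) = E°(Co³⁺/Co²⁺) − E°cell = (+1.82) − (+0.750) = +1.07 V.

+1.07 V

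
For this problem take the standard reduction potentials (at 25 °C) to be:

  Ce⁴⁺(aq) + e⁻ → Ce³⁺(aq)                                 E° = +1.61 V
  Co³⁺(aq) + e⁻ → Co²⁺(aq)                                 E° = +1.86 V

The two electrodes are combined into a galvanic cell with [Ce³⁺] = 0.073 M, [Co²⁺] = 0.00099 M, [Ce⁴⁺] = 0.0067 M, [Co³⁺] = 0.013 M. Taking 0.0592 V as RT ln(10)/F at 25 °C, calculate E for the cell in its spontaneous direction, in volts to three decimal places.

Co³⁺/Co²⁺ is the cathode (higher E°), Ce⁴⁺/Ce³⁺ the anode: E°cell = +1.86 − (+1.61) = +0.25 V, n = 1.
Overall: Co³⁺(aq) + Ce³⁺(aq) → Co²⁺(aq) + Ce⁴⁺(aq)
Q = [Co²⁺]·[Ce⁴⁺] / ([Co³⁺]·[Ce³⁺]); log Q = -2.156.
E = E° − (0.0592/n) log Q = +0.25 − (0.0592/1)(-2.156) = +0.378 V.

+0.378 V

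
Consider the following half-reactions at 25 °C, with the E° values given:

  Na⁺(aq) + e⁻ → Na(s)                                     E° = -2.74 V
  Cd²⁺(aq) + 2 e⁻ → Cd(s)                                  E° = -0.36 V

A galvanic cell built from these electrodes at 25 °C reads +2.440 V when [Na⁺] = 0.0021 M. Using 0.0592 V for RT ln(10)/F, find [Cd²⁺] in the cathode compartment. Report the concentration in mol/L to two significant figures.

Cd²⁺/Cd is the cathode, Na⁺/Na the anode: E°cell = +2.38 V, n = 2.
Overall reaction: Cd²⁺(aq) + 2 Na(s) → Cd(s) + 2 Na⁺(aq); Q = [Na⁺]^2/[Cd²⁺]^1.
From E = E° − (0.0592/n) log Q: log Q = (E° − E)·n/0.0592 = (+2.38 − (+2.440))·2/0.0592 = -2.0270.
So 1·log[Cd²⁺] = 2·log(0.0021) − log Q = -5.3556 − (-2.0270) = -3.3286; [Cd²⁺] = 10^(-3.3286) ≈ 0.00047 M.

0.00047 M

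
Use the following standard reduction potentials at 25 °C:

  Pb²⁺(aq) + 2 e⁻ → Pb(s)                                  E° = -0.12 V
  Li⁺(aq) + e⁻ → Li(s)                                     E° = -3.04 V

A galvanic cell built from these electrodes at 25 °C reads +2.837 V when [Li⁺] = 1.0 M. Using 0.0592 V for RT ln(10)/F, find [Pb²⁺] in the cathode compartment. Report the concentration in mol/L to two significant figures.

0.0016 M

Pb²⁺/Pb is the cathode, Li⁺/Li the anode: E°cell = +2.92 V, n = 2.
Overall reaction: Pb²⁺(aq) + 2 Li(s) → Pb(s) + 2 Li⁺(aq); Q = [Li⁺]^2/[Pb²⁺]^1.
From E = E° − (0.0592/n) log Q: log Q = (E° − E)·n/0.0592 = (+2.92 − (+2.837))·2/0.0592 = 2.8041.
So 1·log[Pb²⁺] = 2·log(1) − log Q = 0.0000 − (2.8041) = -2.8041; [Pb²⁺] = 10^(-2.8041) ≈ 0.0016 M.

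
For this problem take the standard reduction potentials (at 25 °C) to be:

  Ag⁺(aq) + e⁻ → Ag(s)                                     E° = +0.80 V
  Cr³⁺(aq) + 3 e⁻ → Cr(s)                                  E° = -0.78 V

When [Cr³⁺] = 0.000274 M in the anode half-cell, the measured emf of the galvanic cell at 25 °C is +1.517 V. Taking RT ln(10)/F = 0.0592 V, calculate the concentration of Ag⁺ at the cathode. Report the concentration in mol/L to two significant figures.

Ag⁺/Ag is the cathode, Cr³⁺/Cr the anode: E°cell = +1.58 V, n = 3.
Overall reaction: 3 Ag⁺(aq) + Cr(s) → 3 Ag(s) + Cr³⁺(aq); Q = [Cr³⁺]^1/[Ag⁺]^3.
From E = E° − (0.0592/n) log Q: log Q = (E° − E)·n/0.0592 = (+1.58 − (+1.517))·3/0.0592 = 3.1926.
So 3·log[Ag⁺] = 1·log(0.000274) − log Q = -3.5622 − (3.1926) = -6.7548; log[Ag⁺] = -6.7548 / 3 = -2.2516; [Ag⁺] = 10^(-2.2516) ≈ 0.0056 M.

0.0056 M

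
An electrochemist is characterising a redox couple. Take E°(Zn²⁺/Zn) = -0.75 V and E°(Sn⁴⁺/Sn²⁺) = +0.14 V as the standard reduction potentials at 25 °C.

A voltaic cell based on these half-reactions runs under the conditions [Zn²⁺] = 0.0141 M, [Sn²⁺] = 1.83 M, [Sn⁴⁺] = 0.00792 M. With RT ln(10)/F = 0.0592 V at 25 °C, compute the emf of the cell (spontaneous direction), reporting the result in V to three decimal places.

+0.875 V

Sn⁴⁺/Sn²⁺ is the cathode (higher E°), Zn²⁺/Zn the anode: E°cell = +0.14 − (-0.75) = +0.89 V, n = 2.
Overall: Sn⁴⁺(aq) + Zn(s) → Sn²⁺(aq) + Zn²⁺(aq)
Q = [Sn²⁺]·[Zn²⁺] / ([Sn⁴⁺]); log Q = 0.513.
E = E° − (0.0592/n) log Q = +0.89 − (0.0592/2)(0.513) = +0.875 V.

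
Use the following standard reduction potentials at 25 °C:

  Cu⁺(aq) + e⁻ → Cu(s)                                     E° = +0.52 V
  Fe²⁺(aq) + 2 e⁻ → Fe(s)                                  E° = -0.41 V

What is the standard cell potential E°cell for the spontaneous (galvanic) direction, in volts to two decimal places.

+0.93 V

The Cu⁺/Cu couple has the higher reduction potential, so it is the cathode; Fe²⁺/Fe is oxidised at the anode.
E°cell = E°(cathode) − E°(anode) = (+0.52) − (-0.41) = +0.93 V.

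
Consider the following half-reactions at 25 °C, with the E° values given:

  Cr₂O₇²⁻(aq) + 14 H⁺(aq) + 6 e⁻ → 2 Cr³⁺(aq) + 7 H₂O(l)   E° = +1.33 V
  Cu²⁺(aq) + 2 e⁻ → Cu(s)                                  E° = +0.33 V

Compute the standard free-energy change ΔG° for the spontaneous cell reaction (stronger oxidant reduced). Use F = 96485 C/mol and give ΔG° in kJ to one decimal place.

-578.9 kJ

Cr₂O₇²⁻/Cr³⁺ (E° = +1.33 V) is the cathode; Cu²⁺/Cu (E° = +0.33 V) is the anode, so E°cell = +1.00 V.
Balancing electrons gives n = 6 (lcm of 6 and 2).
ΔG° = −nFE° = −(6)(96485)(+1.00) = -578,910 J = -578.9 kJ.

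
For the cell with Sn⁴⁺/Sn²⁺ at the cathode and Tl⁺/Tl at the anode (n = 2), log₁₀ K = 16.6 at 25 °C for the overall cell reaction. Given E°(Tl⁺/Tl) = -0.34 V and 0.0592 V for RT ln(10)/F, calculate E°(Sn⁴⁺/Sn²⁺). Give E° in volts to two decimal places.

E°cell = (0.0592/n)·log K = (0.0592/2)(16.6) = +0.491 V.
Since Sn⁴⁺/Sn²⁺ is the cathode and Tl⁺/Tl the anode, E°cell = E°(Sn⁴⁺/Sn²⁺) − E°(Tl⁺/Tl).
So E°(Sn⁴⁺/Sn²⁺) = E°cell + E°(Tl⁺/Tl) = +0.491 + (-0.34) = +0.15 V.

+0.15 V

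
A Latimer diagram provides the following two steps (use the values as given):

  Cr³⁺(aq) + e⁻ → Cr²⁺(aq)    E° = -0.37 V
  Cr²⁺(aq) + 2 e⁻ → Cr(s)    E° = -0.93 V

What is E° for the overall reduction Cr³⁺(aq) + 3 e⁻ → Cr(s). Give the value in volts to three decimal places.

-0.743 V

Standard free energies of sequential steps add: ΔG°₃ = ΔG°₁ + ΔG°₂, so n₃E°₃ = n₁E°₁ + n₂E°₂.
E°₃ = (1×-0.37 + 2×-0.93) / 3 = (-2.230) / 3 = -0.743 V.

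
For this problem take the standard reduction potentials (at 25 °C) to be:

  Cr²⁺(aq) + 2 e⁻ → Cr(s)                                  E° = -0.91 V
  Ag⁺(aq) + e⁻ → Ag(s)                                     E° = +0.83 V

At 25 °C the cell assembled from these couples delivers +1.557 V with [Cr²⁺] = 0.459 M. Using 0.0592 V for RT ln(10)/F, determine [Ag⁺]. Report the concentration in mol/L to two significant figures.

0.00055 M

Ag⁺/Ag is the cathode, Cr²⁺/Cr the anode: E°cell = +1.74 V, n = 2.
Overall reaction: 2 Ag⁺(aq) + Cr(s) → 2 Ag(s) + Cr²⁺(aq); Q = [Cr²⁺]^1/[Ag⁺]^2.
From E = E° − (0.0592/n) log Q: log Q = (E° − E)·n/0.0592 = (+1.74 − (+1.557))·2/0.0592 = 6.1824.
So 2·log[Ag⁺] = 1·log(0.459) − log Q = -0.3382 − (6.1824) = -6.5206; log[Ag⁺] = -6.5206 / 2 = -3.2603; [Ag⁺] = 10^(-3.2603) ≈ 0.00055 M.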